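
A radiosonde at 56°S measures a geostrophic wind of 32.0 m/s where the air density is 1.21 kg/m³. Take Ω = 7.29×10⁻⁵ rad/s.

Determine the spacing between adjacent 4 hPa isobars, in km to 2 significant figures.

Coriolis parameter at 56°S:
f = 2Ω sin φ = 2 × 7.29×10⁻⁵ × sin 56° = 1.21×10⁻⁴ s⁻¹
Geostrophic balance rearranged: |∂P/∂n| = f ρ V_g
|∂P/∂n| = 1.21×10⁻⁴ × 1.21 × 32.0 = 4.68×10⁻³ Pa/m
Isobar spacing: Δn = ΔP/|∂P/∂n| = 400 Pa / 4.68×10⁻³ Pa/m = 85466 m ≈ 85 km

85 km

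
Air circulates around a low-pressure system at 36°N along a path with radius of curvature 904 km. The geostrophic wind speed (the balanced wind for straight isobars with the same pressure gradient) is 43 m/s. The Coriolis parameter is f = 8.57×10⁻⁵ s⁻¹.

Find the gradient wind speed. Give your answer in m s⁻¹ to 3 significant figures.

30.8 m s⁻¹

Around a low, centrifugal force acts outward with Coriolis, so pressure-gradient force balances both:
(1/ρ)|∂P/∂n| = fV + V²/R  →  V² + fR·V − fR·V_g = 0
With fR = 8.57×10⁻⁵ × 904×10³ m = 77.5 m/s:
V = [−fR + √((fR)² + 4 fR V_g)]/2 = [−77.5 + √(77.5² + 4×77.5×43)]/2 = 30.8 m/s
Subgeostrophic (V < V_g = 43 m/s), as expected around a low.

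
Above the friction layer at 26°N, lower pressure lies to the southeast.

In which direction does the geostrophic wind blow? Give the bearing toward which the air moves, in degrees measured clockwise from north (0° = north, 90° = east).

225°

The pressure-gradient force points toward the southeast (bearing 135°).
Geostrophic balance: in the Northern Hemisphere the Coriolis force deflects motion to the right, so the geostrophic wind blows 90° to the right of the pressure-gradient force (low pressure on the left).
Rotating 135° by 90° clockwise gives 225° — the wind blows toward the southwest.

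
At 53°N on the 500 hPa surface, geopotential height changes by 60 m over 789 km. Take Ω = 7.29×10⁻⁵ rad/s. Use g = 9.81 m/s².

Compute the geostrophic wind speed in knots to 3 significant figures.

Coriolis parameter at 53°N:
f = 2Ω sin φ = 2 × 7.29×10⁻⁵ × sin 53° = 1.16×10⁻⁴ s⁻¹
Height gradient: |∂Z/∂n| = 60 m / 789000 m = 7.60×10⁻⁵
On a pressure surface, geostrophic balance gives V_g = (g/f)|∂Z/∂n|:
V_g = 9.81 × 7.60×10⁻⁵ / 1.16×10⁻⁴ = 6.41 m/s
Converting: 6.41 m/s × 1.944 = 12.5 knots

12.5 knots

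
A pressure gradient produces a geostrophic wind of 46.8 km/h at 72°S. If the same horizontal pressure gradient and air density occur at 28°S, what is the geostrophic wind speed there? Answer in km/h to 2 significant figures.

95 km/h

With the same pressure gradient and density, V_g ∝ 1/f ∝ 1/sin φ.
V₂ = V₁ · sin φ₁ / sin φ₂ = 46.8 × sin 72° / sin 28°
V₂ = 46.8 × 0.9511/0.4695 = 95 km/h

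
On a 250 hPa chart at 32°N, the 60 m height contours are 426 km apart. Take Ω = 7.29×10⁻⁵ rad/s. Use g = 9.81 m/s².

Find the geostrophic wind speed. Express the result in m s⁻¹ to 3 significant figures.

Coriolis parameter at 32°N:
f = 2Ω sin φ = 2 × 7.29×10⁻⁵ × sin 32° = 7.73×10⁻⁵ s⁻¹
Height gradient: |∂Z/∂n| = 60 m / 426000 m = 1.41×10⁻⁴
On a pressure surface, geostrophic balance gives V_g = (g/f)|∂Z/∂n|:
V_g = 9.81 × 1.41×10⁻⁴ / 7.73×10⁻⁵ = 17.9 m/s

17.9 m s⁻¹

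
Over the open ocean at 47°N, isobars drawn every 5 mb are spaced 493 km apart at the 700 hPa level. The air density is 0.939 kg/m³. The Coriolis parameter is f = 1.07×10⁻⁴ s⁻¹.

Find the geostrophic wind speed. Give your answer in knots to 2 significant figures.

20 knots

Pressure gradient: |∂P/∂n| = 500 Pa / 493000 m = 1.01×10⁻³ Pa/m
Geostrophic balance (pressure-gradient force = Coriolis force):
V_g = (1/(fρ)) |∂P/∂n| = 1.01×10⁻³ / (1.07×10⁻⁴ × 0.939) = 10.1 m/s
Converting: 10.1 m/s × 1.944 = 20 knots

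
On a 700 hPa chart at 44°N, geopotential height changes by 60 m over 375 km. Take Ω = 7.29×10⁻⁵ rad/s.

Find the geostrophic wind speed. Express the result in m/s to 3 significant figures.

15.5 m/s

Coriolis parameter at 44°N:
f = 2Ω sin φ = 2 × 7.29×10⁻⁵ × sin 44° = 1.01×10⁻⁴ s⁻¹
Height gradient: |∂Z/∂n| = 60 m / 375000 m = 1.60×10⁻⁴
On a pressure surface, geostrophic balance gives V_g = (g/f)|∂Z/∂n|:
V_g = 9.81 × 1.60×10⁻⁴ / 1.01×10⁻⁴ = 15.5 m/s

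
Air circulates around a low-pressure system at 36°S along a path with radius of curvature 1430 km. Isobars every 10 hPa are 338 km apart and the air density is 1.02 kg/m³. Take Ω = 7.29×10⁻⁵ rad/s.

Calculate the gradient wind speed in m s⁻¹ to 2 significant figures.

28 m s⁻¹

Coriolis parameter at 36°S:
f = 2Ω sin φ = 2 × 7.29×10⁻⁵ × sin 36° = 8.57×10⁻⁵ s⁻¹
Pressure gradient: |∂P/∂n| = 1000 Pa / 338000 m = 2.96×10⁻³ Pa/m
Geostrophic speed: V_g = |∂P/∂n|/(fρ) = 2.96×10⁻³/(8.57×10⁻⁵ × 1.02) = 33.8 m/s
Around a low, centrifugal force acts outward with Coriolis, so pressure-gradient force balances both:
(1/ρ)|∂P/∂n| = fV + V²/R  →  V² + fR·V − fR·V_g = 0
With fR = 8.57×10⁻⁵ × 1430×10³ m = 123 m/s:
V = [−fR + √((fR)² + 4 fR V_g)]/2 = [−123 + √(123² + 4×123×33.8)]/2 = 27.6 m/s
Subgeostrophic (V < V_g = 33.8 m/s), as expected around a low.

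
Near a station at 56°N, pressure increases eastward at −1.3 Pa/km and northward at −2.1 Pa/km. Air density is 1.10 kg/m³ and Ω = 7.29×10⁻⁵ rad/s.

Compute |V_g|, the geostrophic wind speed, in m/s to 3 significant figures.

18.6 m/s

Coriolis parameter at 56°N:
f = 2Ω sin φ = 2 × 7.29×10⁻⁵ × sin 56° = 1.21×10⁻⁴ s⁻¹
Component geostrophic relations (x east, y north):
u_g = −(1/(fρ)) ∂P/∂y,  v_g = (1/(fρ)) ∂P/∂x
u_g = −(−2.1×10⁻³)/(1.21×10⁻⁴ × 1.10) = 15.8 m/s;  v_g = (−1.3×10⁻³)/(1.21×10⁻⁴ × 1.10) = −9.78 m/s
|V_g| = √(u_g² + v_g²) = 18.6 m/s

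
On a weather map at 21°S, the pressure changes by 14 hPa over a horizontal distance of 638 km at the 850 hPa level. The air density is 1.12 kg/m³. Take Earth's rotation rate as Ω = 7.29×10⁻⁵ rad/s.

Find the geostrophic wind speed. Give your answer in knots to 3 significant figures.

Coriolis parameter at 21°S:
f = 2Ω sin φ = 2 × 7.29×10⁻⁵ × sin 21° = 5.23×10⁻⁵ s⁻¹
Pressure gradient: |∂P/∂n| = 1400 Pa / 638000 m = 2.19×10⁻³ Pa/m
Geostrophic balance (pressure-gradient force = Coriolis force):
V_g = (1/(fρ)) |∂P/∂n| = 2.19×10⁻³ / (5.23×10⁻⁵ × 1.12) = 37.5 m/s
Converting: 37.5 m/s × 1.944 = 72.9 knots

72.9 knots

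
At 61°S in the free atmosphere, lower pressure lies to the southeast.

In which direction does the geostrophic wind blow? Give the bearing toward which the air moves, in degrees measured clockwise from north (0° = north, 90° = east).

The pressure-gradient force points toward the southeast (bearing 135°).
Geostrophic balance: in the Southern Hemisphere the Coriolis force deflects motion to the left, so the geostrophic wind blows 90° to the left of the pressure-gradient force (low pressure on the right).
Rotating 135° by 90° counterclockwise gives 045° — the wind blows toward the northeast.

045°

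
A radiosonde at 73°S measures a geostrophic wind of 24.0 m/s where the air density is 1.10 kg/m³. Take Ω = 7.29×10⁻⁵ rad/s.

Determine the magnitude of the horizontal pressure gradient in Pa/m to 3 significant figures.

3.68×10⁻³ Pa/m

Coriolis parameter at 73°S:
f = 2Ω sin φ = 2 × 7.29×10⁻⁵ × sin 73° = 1.39×10⁻⁴ s⁻¹
Geostrophic balance rearranged: |∂P/∂n| = f ρ V_g
|∂P/∂n| = 1.39×10⁻⁴ × 1.10 × 24.0 = 3.68×10⁻³ Pa/m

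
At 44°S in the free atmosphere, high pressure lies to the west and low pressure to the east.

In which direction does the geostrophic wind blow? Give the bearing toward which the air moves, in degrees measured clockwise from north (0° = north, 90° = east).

000°

The pressure-gradient force points toward the east (bearing 090°).
Geostrophic balance: in the Southern Hemisphere the Coriolis force deflects motion to the left, so the geostrophic wind blows 90° to the left of the pressure-gradient force (low pressure on the right).
Rotating 090° by 90° counterclockwise gives 000° — the wind blows toward the north.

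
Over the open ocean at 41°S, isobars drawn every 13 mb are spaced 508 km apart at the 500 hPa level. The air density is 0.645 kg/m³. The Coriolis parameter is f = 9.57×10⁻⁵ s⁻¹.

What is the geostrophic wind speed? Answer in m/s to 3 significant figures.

Pressure gradient: |∂P/∂n| = 1300 Pa / 508000 m = 2.56×10⁻³ Pa/m
Geostrophic balance (pressure-gradient force = Coriolis force):
V_g = (1/(fρ)) |∂P/∂n| = 2.56×10⁻³ / (9.57×10⁻⁵ × 0.645) = 41.5 m/s

41.5 m/s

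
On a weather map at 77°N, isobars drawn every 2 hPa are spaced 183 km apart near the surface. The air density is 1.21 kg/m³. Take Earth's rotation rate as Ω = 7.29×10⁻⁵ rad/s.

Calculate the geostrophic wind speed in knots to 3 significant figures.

Coriolis parameter at 77°N:
f = 2Ω sin φ = 2 × 7.29×10⁻⁵ × sin 77° = 1.42×10⁻⁴ s⁻¹
Pressure gradient: |∂P/∂n| = 200 Pa / 183000 m = 1.09×10⁻³ Pa/m
Geostrophic balance (pressure-gradient force = Coriolis force):
V_g = (1/(fρ)) |∂P/∂n| = 1.09×10⁻³ / (1.42×10⁻⁴ × 1.21) = 6.36 m/s
Converting: 6.36 m/s × 1.944 = 12.4 knots

12.4 knots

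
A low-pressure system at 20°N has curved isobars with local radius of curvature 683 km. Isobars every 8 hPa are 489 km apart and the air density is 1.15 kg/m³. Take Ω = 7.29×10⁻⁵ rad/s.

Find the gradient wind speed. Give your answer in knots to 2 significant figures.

36 knots

Coriolis parameter at 20°N:
f = 2Ω sin φ = 2 × 7.29×10⁻⁵ × sin 20° = 4.99×10⁻⁵ s⁻¹
Pressure gradient: |∂P/∂n| = 800 Pa / 489000 m = 1.64×10⁻³ Pa/m
Geostrophic speed: V_g = |∂P/∂n|/(fρ) = 1.64×10⁻³/(4.99×10⁻⁵ × 1.15) = 28.5 m/s
Around a low, centrifugal force acts outward with Coriolis, so pressure-gradient force balances both:
(1/ρ)|∂P/∂n| = fV + V²/R  →  V² + fR·V − fR·V_g = 0
With fR = 4.99×10⁻⁵ × 683×10³ m = 34.1 m/s:
V = [−fR + √((fR)² + 4 fR V_g)]/2 = [−34.1 + √(34.1² + 4×34.1×28.5)]/2 = 18.5 m/s
Subgeostrophic (V < V_g = 28.5 m/s), as expected around a low.
Converting: 18.5 m/s × 1.944 = 36 knots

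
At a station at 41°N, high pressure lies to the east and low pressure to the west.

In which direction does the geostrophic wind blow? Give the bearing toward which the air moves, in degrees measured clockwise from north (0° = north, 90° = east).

000°

The pressure-gradient force points toward the west (bearing 270°).
Geostrophic balance: in the Northern Hemisphere the Coriolis force deflects motion to the right, so the geostrophic wind blows 90° to the right of the pressure-gradient force (low pressure on the left).
Rotating 270° by 90° clockwise gives 000° — the wind blows toward the north.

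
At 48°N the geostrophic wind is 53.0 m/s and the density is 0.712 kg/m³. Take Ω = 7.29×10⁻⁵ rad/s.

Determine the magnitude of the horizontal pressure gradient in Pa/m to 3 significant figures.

4.09×10⁻³ Pa/m

Coriolis parameter at 48°N:
f = 2Ω sin φ = 2 × 7.29×10⁻⁵ × sin 48° = 1.08×10⁻⁴ s⁻¹
Geostrophic balance rearranged: |∂P/∂n| = f ρ V_g
|∂P/∂n| = 1.08×10⁻⁴ × 0.712 × 53.0 = 4.09×10⁻³ Pa/m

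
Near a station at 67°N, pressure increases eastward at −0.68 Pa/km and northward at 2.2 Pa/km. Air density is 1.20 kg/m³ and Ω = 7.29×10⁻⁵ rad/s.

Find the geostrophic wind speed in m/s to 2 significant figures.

Coriolis parameter at 67°N:
f = 2Ω sin φ = 2 × 7.29×10⁻⁵ × sin 67° = 1.34×10⁻⁴ s⁻¹
Component geostrophic relations (x east, y north):
u_g = −(1/(fρ)) ∂P/∂y,  v_g = (1/(fρ)) ∂P/∂x
u_g = −(2.2×10⁻³)/(1.34×10⁻⁴ × 1.20) = −13.7 m/s;  v_g = (−0.68×10⁻³)/(1.34×10⁻⁴ × 1.20) = −4.22 m/s
|V_g| = √(u_g² + v_g²) = 14.3 m/s

14 m/s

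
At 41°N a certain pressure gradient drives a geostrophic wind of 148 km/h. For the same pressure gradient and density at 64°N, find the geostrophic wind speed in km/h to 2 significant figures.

With the same pressure gradient and density, V_g ∝ 1/f ∝ 1/sin φ.
V₂ = V₁ · sin φ₁ / sin φ₂ = 148 × sin 41° / sin 64°
V₂ = 148 × 0.6561/0.8988 = 110 km/h

110 km/h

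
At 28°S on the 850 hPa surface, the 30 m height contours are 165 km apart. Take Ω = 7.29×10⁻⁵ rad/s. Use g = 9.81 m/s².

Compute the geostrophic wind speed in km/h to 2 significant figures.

Coriolis parameter at 28°S:
f = 2Ω sin φ = 2 × 7.29×10⁻⁵ × sin 28° = 6.84×10⁻⁵ s⁻¹
Height gradient: |∂Z/∂n| = 30 m / 165000 m = 1.82×10⁻⁴
On a pressure surface, geostrophic balance gives V_g = (g/f)|∂Z/∂n|:
V_g = 9.81 × 1.82×10⁻⁴ / 6.84×10⁻⁵ = 26.1 m/s
Converting: 26.1 m/s × 3.6 = 94 km/h

94 km/h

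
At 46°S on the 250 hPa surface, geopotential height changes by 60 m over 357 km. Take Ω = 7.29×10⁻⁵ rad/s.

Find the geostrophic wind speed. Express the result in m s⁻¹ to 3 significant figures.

15.7 m s⁻¹

Coriolis parameter at 46°S:
f = 2Ω sin φ = 2 × 7.29×10⁻⁵ × sin 46° = 1.05×10⁻⁴ s⁻¹
Height gradient: |∂Z/∂n| = 60 m / 357000 m = 1.68×10⁻⁴
On a pressure surface, geostrophic balance gives V_g = (g/f)|∂Z/∂n|:
V_g = 9.81 × 1.68×10⁻⁴ / 1.05×10⁻⁴ = 15.7 m/s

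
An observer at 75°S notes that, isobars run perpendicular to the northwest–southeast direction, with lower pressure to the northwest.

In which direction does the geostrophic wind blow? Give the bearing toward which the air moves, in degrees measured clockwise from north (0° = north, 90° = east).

225°

The pressure-gradient force points toward the northwest (bearing 315°).
Geostrophic balance: in the Southern Hemisphere the Coriolis force deflects motion to the left, so the geostrophic wind blows 90° to the left of the pressure-gradient force (low pressure on the right).
Rotating 315° by 90° counterclockwise gives 225° — the wind blows toward the southwest.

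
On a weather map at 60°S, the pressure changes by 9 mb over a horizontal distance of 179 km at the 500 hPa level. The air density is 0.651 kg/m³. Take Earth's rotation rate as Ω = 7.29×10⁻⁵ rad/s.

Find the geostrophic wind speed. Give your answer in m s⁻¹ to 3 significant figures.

Coriolis parameter at 60°S:
f = 2Ω sin φ = 2 × 7.29×10⁻⁵ × sin 60° = 1.26×10⁻⁴ s⁻¹
Pressure gradient: |∂P/∂n| = 900 Pa / 179000 m = 5.03×10⁻³ Pa/m
Geostrophic balance (pressure-gradient force = Coriolis force):
V_g = (1/(fρ)) |∂P/∂n| = 5.03×10⁻³ / (1.26×10⁻⁴ × 0.651) = 61.2 m/s

61.2 m s⁻¹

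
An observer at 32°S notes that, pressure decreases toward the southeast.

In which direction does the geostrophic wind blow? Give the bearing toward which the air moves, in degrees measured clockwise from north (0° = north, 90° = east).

The pressure-gradient force points toward the southeast (bearing 135°).
Geostrophic balance: in the Southern Hemisphere the Coriolis force deflects motion to the left, so the geostrophic wind blows 90° to the left of the pressure-gradient force (low pressure on the right).
Rotating 135° by 90° counterclockwise gives 045° — the wind blows toward the northeast.

045°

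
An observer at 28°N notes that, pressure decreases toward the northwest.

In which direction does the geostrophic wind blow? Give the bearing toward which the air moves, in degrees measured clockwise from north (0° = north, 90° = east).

045°

The pressure-gradient force points toward the northwest (bearing 315°).
Geostrophic balance: in the Northern Hemisphere the Coriolis force deflects motion to the right, so the geostrophic wind blows 90° to the right of the pressure-gradient force (low pressure on the left).
Rotating 315° by 90° clockwise gives 045° — the wind blows toward the northeast.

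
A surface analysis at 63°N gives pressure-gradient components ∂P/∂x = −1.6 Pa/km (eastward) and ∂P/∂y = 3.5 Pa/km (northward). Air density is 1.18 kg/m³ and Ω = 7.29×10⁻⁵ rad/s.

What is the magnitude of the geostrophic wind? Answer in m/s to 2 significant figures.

25 m/s

Coriolis parameter at 63°N:
f = 2Ω sin φ = 2 × 7.29×10⁻⁵ × sin 63° = 1.30×10⁻⁴ s⁻¹
Component geostrophic relations (x east, y north):
u_g = −(1/(fρ)) ∂P/∂y,  v_g = (1/(fρ)) ∂P/∂x
u_g = −(3.5×10⁻³)/(1.30×10⁻⁴ × 1.18) = −22.8 m/s;  v_g = (−1.6×10⁻³)/(1.30×10⁻⁴ × 1.18) = −10.4 m/s
|V_g| = √(u_g² + v_g²) = 25.1 m/s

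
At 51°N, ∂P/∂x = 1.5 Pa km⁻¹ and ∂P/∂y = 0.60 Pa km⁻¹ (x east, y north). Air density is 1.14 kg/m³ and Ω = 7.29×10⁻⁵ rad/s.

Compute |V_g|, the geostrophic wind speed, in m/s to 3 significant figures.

12.5 m/s

Coriolis parameter at 51°N:
f = 2Ω sin φ = 2 × 7.29×10⁻⁵ × sin 51° = 1.13×10⁻⁴ s⁻¹
Component geostrophic relations (x east, y north):
u_g = −(1/(fρ)) ∂P/∂y,  v_g = (1/(fρ)) ∂P/∂x
u_g = −(0.60×10⁻³)/(1.13×10⁻⁴ × 1.14) = −4.65 m/s;  v_g = (1.5×10⁻³)/(1.13×10⁻⁴ × 1.14) = 11.6 m/s
|V_g| = √(u_g² + v_g²) = 12.5 m/s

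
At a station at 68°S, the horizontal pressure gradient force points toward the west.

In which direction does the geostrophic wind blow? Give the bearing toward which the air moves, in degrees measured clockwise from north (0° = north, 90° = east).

180°

The pressure-gradient force points toward the west (bearing 270°).
Geostrophic balance: in the Southern Hemisphere the Coriolis force deflects motion to the left, so the geostrophic wind blows 90° to the left of the pressure-gradient force (low pressure on the right).
Rotating 270° by 90° counterclockwise gives 180° — the wind blows toward the south.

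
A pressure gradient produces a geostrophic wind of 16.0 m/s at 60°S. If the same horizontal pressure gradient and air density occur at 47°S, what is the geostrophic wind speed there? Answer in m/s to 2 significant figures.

With the same pressure gradient and density, V_g ∝ 1/f ∝ 1/sin φ.
V₂ = V₁ · sin φ₁ / sin φ₂ = 16.0 × sin 60° / sin 47°
V₂ = 16.0 × 0.8660/0.7314 = 19 m/s

19 m/s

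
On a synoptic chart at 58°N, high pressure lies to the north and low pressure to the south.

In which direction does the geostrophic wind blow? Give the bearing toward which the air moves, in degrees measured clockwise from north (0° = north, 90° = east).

The pressure-gradient force points toward the south (bearing 180°).
Geostrophic balance: in the Northern Hemisphere the Coriolis force deflects motion to the right, so the geostrophic wind blows 90° to the right of the pressure-gradient force (low pressure on the left).
Rotating 180° by 90° clockwise gives 270° — the wind blows toward the west.

270°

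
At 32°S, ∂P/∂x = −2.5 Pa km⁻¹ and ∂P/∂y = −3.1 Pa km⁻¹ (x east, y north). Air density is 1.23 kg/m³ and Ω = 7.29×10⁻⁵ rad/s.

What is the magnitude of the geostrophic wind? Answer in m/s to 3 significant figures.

Coriolis parameter at 32°S:
f = 2Ω sin φ = 2 × 7.29×10⁻⁵ × sin 32° = 7.73×10⁻⁵ s⁻¹
In the Southern Hemisphere f is negative: f = −7.73×10⁻⁵ s⁻¹.
Component geostrophic relations (x east, y north):
u_g = −(1/(fρ)) ∂P/∂y,  v_g = (1/(fρ)) ∂P/∂x
u_g = −(−3.1×10⁻³)/(−7.73×10⁻⁵ × 1.23) = −32.6 m/s;  v_g = (−2.5×10⁻³)/(−7.73×10⁻⁵ × 1.23) = 26.3 m/s
|V_g| = √(u_g² + v_g²) = 41.9 m/s

41.9 m/s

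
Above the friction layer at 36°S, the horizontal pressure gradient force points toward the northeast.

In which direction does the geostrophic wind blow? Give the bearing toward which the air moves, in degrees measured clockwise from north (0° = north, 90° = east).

315°

The pressure-gradient force points toward the northeast (bearing 045°).
Geostrophic balance: in the Southern Hemisphere the Coriolis force deflects motion to the left, so the geostrophic wind blows 90° to the left of the pressure-gradient force (low pressure on the right).
Rotating 045° by 90° counterclockwise gives 315° — the wind blows toward the northwest.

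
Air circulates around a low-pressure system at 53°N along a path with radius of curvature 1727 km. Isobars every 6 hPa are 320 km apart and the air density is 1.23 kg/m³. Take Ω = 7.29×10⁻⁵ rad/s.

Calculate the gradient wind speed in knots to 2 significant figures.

24 knots

Coriolis parameter at 53°N:
f = 2Ω sin φ = 2 × 7.29×10⁻⁵ × sin 53° = 1.16×10⁻⁴ s⁻¹
Pressure gradient: |∂P/∂n| = 600 Pa / 320000 m = 1.88×10⁻³ Pa/m
Geostrophic speed: V_g = |∂P/∂n|/(fρ) = 1.88×10⁻³/(1.16×10⁻⁴ × 1.23) = 13.1 m/s
Around a low, centrifugal force acts outward with Coriolis, so pressure-gradient force balances both:
(1/ρ)|∂P/∂n| = fV + V²/R  →  V² + fR·V − fR·V_g = 0
With fR = 1.16×10⁻⁴ × 1727×10³ m = 201 m/s:
V = [−fR + √((fR)² + 4 fR V_g)]/2 = [−201 + √(201² + 4×201×13.1)]/2 = 12.3 m/s
Subgeostrophic (V < V_g = 13.1 m/s), as expected around a low.
Converting: 12.3 m/s × 1.944 = 24 knots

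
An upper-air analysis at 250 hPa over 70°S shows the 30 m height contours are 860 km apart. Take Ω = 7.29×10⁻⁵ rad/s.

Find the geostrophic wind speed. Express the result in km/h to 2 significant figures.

9.0 km/h

Coriolis parameter at 70°S:
f = 2Ω sin φ = 2 × 7.29×10⁻⁵ × sin 70° = 1.37×10⁻⁴ s⁻¹
Height gradient: |∂Z/∂n| = 30 m / 860000 m = 3.49×10⁻⁵
On a pressure surface, geostrophic balance gives V_g = (g/f)|∂Z/∂n|:
V_g = 9.81 × 3.49×10⁻⁵ / 1.37×10⁻⁴ = 2.50 m/s
Converting: 2.50 m/s × 3.6 = 9.0 km/h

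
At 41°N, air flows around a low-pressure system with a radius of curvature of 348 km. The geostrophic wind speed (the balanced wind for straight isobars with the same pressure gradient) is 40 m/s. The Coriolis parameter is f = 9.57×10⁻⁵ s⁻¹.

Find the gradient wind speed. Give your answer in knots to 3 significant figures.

Around a low, centrifugal force acts outward with Coriolis, so pressure-gradient force balances both:
(1/ρ)|∂P/∂n| = fV + V²/R  →  V² + fR·V − fR·V_g = 0
With fR = 9.57×10⁻⁵ × 348×10³ m = 33.3 m/s:
V = [−fR + √((fR)² + 4 fR V_g)]/2 = [−33.3 + √(33.3² + 4×33.3×40)]/2 = 23.5 m/s
Subgeostrophic (V < V_g = 40 m/s), as expected around a low.
Converting: 23.5 m/s × 1.944 = 45.6 knots

45.6 knots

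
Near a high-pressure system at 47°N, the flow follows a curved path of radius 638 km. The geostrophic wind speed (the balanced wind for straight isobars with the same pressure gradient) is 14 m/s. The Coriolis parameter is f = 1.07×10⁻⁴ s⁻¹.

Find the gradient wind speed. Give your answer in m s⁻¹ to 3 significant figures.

19.7 m s⁻¹

Around a high, pressure-gradient force acts outward with centrifugal, so Coriolis balances both:
fV = (1/ρ)|∂P/∂n| + V²/R  →  V² − fR·V + fR·V_g = 0
With fR = 1.07×10⁻⁴ × 638×10³ m = 68.3 m/s:
V = [fR − √((fR)² − 4 fR V_g)]/2 = [68.3 − √(68.3² − 4×68.3×14)]/2 = 19.7 m/s
Supergeostrophic (V > V_g = 14 m/s), as expected around a high.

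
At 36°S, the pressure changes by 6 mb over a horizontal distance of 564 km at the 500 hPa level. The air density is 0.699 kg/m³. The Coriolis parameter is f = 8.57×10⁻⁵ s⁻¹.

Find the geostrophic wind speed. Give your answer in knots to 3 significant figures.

34.5 knots

Pressure gradient: |∂P/∂n| = 600 Pa / 564000 m = 1.06×10⁻³ Pa/m
Geostrophic balance (pressure-gradient force = Coriolis force):
V_g = (1/(fρ)) |∂P/∂n| = 1.06×10⁻³ / (8.57×10⁻⁵ × 0.699) = 17.8 m/s
Converting: 17.8 m/s × 1.944 = 34.5 knots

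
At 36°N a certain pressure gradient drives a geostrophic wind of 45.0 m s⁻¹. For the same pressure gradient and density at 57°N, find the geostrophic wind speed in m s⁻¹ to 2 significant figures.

32 m s⁻¹

With the same pressure gradient and density, V_g ∝ 1/f ∝ 1/sin φ.
V₂ = V₁ · sin φ₁ / sin φ₂ = 45.0 × sin 36° / sin 57°
V₂ = 45.0 × 0.5878/0.8387 = 32 m s⁻¹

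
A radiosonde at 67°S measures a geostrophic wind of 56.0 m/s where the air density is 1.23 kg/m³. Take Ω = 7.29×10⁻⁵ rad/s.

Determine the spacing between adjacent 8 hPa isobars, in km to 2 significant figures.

Coriolis parameter at 67°S:
f = 2Ω sin φ = 2 × 7.29×10⁻⁵ × sin 67° = 1.34×10⁻⁴ s⁻¹
Geostrophic balance rearranged: |∂P/∂n| = f ρ V_g
|∂P/∂n| = 1.34×10⁻⁴ × 1.23 × 56.0 = 9.24×10⁻³ Pa/m
Isobar spacing: Δn = ΔP/|∂P/∂n| = 800 Pa / 9.24×10⁻³ Pa/m = 86539 m ≈ 87 km

87 km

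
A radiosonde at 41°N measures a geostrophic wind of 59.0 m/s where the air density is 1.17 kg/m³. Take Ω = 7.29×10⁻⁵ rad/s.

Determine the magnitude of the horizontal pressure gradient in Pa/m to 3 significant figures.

Coriolis parameter at 41°N:
f = 2Ω sin φ = 2 × 7.29×10⁻⁵ × sin 41° = 9.57×10⁻⁵ s⁻¹
Geostrophic balance rearranged: |∂P/∂n| = f ρ V_g
|∂P/∂n| = 9.57×10⁻⁵ × 1.17 × 59.0 = 6.60×10⁻³ Pa/m

6.60×10⁻³ Pa/m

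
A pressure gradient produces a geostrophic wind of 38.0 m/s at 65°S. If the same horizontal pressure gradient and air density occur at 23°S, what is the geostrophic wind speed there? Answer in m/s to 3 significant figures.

88.1 m/s

With the same pressure gradient and density, V_g ∝ 1/f ∝ 1/sin φ.
V₂ = V₁ · sin φ₁ / sin φ₂ = 38.0 × sin 65° / sin 23°
V₂ = 38.0 × 0.9063/0.3907 = 88.1 m/s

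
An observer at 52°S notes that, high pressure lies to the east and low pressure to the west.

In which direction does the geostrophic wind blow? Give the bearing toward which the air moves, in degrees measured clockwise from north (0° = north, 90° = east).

180°

The pressure-gradient force points toward the west (bearing 270°).
Geostrophic balance: in the Southern Hemisphere the Coriolis force deflects motion to the left, so the geostrophic wind blows 90° to the left of the pressure-gradient force (low pressure on the right).
Rotating 270° by 90° counterclockwise gives 180° — the wind blows toward the south.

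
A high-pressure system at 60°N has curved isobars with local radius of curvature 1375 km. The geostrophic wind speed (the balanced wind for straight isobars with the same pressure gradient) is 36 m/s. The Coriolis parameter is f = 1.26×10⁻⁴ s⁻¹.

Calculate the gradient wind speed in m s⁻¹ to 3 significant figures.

51.0 m s⁻¹

Around a high, pressure-gradient force acts outward with centrifugal, so Coriolis balances both:
fV = (1/ρ)|∂P/∂n| + V²/R  →  V² − fR·V + fR·V_g = 0
With fR = 1.26×10⁻⁴ × 1375×10³ m = 173 m/s:
V = [fR − √((fR)² − 4 fR V_g)]/2 = [173 − √(173² − 4×173×36)]/2 = 51 m/s
Supergeostrophic (V > V_g = 36 m/s), as expected around a high.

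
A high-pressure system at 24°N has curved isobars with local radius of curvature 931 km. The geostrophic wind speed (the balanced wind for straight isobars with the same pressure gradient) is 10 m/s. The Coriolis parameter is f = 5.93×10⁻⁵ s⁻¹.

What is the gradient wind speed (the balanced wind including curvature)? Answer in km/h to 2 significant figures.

Around a high, pressure-gradient force acts outward with centrifugal, so Coriolis balances both:
fV = (1/ρ)|∂P/∂n| + V²/R  →  V² − fR·V + fR·V_g = 0
With fR = 5.93×10⁻⁵ × 931×10³ m = 55.2 m/s:
V = [fR − √((fR)² − 4 fR V_g)]/2 = [55.2 − √(55.2² − 4×55.2×10)]/2 = 13.1 m/s
Supergeostrophic (V > V_g = 10 m/s), as expected around a high.
Converting: 13.1 m/s × 3.6 = 47 km/h

47 km/h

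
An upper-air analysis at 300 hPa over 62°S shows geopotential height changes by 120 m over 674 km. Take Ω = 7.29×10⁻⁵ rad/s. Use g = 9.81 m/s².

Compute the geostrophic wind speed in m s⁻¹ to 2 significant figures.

14 m s⁻¹

Coriolis parameter at 62°S:
f = 2Ω sin φ = 2 × 7.29×10⁻⁵ × sin 62° = 1.29×10⁻⁴ s⁻¹
Height gradient: |∂Z/∂n| = 120 m / 674000 m = 1.78×10⁻⁴
On a pressure surface, geostrophic balance gives V_g = (g/f)|∂Z/∂n|:
V_g = 9.81 × 1.78×10⁻⁴ / 1.29×10⁻⁴ = 13.6 m/s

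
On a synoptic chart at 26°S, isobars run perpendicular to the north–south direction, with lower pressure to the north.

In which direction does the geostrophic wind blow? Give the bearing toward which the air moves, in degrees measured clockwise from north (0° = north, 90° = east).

270°

The pressure-gradient force points toward the north (bearing 000°).
Geostrophic balance: in the Southern Hemisphere the Coriolis force deflects motion to the left, so the geostrophic wind blows 90° to the left of the pressure-gradient force (low pressure on the right).
Rotating 000° by 90° counterclockwise gives 270° — the wind blows toward the west.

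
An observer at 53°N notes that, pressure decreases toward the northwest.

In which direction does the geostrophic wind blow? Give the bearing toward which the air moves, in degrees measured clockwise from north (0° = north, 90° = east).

The pressure-gradient force points toward the northwest (bearing 315°).
Geostrophic balance: in the Northern Hemisphere the Coriolis force deflects motion to the right, so the geostrophic wind blows 90° to the right of the pressure-gradient force (low pressure on the left).
Rotating 315° by 90° clockwise gives 045° — the wind blows toward the northeast.

045°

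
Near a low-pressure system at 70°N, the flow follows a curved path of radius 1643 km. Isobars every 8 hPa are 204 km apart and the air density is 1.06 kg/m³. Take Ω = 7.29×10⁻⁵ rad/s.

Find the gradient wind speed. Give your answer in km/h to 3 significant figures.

Coriolis parameter at 70°N:
f = 2Ω sin φ = 2 × 7.29×10⁻⁵ × sin 70° = 1.37×10⁻⁴ s⁻¹
Pressure gradient: |∂P/∂n| = 800 Pa / 204000 m = 3.92×10⁻³ Pa/m
Geostrophic speed: V_g = |∂P/∂n|/(fρ) = 3.92×10⁻³/(1.37×10⁻⁴ × 1.06) = 27.0 m/s
Around a low, centrifugal force acts outward with Coriolis, so pressure-gradient force balances both:
(1/ρ)|∂P/∂n| = fV + V²/R  →  V² + fR·V − fR·V_g = 0
With fR = 1.37×10⁻⁴ × 1643×10³ m = 225 m/s:
V = [−fR + √((fR)² + 4 fR V_g)]/2 = [−225 + √(225² + 4×225×27)]/2 = 24.4 m/s
Subgeostrophic (V < V_g = 27 m/s), as expected around a low.
Converting: 24.4 m/s × 3.6 = 87.7 km/h

87.7 km/h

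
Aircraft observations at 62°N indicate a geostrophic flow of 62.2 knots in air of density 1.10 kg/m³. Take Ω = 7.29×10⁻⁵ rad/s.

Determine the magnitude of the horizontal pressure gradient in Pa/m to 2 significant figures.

Coriolis parameter at 62°N:
f = 2Ω sin φ = 2 × 7.29×10⁻⁵ × sin 62° = 1.29×10⁻⁴ s⁻¹
Wind speed in SI: 62.2 knots = 32.0 m/s
Geostrophic balance rearranged: |∂P/∂n| = f ρ V_g
|∂P/∂n| = 1.29×10⁻⁴ × 1.10 × 32.0 = 4.53×10⁻³ Pa/m

4.5×10⁻³ Pa/m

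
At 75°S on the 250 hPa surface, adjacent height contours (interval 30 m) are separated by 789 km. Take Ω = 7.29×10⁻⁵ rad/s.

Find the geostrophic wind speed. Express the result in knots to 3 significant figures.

Coriolis parameter at 75°S:
f = 2Ω sin φ = 2 × 7.29×10⁻⁵ × sin 75° = 1.41×10⁻⁴ s⁻¹
Height gradient: |∂Z/∂n| = 30 m / 789000 m = 3.80×10⁻⁵
On a pressure surface, geostrophic balance gives V_g = (g/f)|∂Z/∂n|:
V_g = 9.81 × 3.80×10⁻⁵ / 1.41×10⁻⁴ = 2.65 m/s
Converting: 2.65 m/s × 1.944 = 5.15 knots

5.15 knots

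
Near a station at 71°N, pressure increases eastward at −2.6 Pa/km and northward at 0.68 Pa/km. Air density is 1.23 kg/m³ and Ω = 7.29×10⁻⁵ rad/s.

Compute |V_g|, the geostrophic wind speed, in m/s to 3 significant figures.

Coriolis parameter at 71°N:
f = 2Ω sin φ = 2 × 7.29×10⁻⁵ × sin 71° = 1.38×10⁻⁴ s⁻¹
Component geostrophic relations (x east, y north):
u_g = −(1/(fρ)) ∂P/∂y,  v_g = (1/(fρ)) ∂P/∂x
u_g = −(0.68×10⁻³)/(1.38×10⁻⁴ × 1.23) = −4.01 m/s;  v_g = (−2.6×10⁻³)/(1.38×10⁻⁴ × 1.23) = −15.3 m/s
|V_g| = √(u_g² + v_g²) = 15.8 m/s

15.8 m/s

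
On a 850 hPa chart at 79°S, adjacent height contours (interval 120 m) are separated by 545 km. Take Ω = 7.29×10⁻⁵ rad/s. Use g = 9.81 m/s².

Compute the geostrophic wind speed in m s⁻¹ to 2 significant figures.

Coriolis parameter at 79°S:
f = 2Ω sin φ = 2 × 7.29×10⁻⁵ × sin 79° = 1.43×10⁻⁴ s⁻¹
Height gradient: |∂Z/∂n| = 120 m / 545000 m = 2.20×10⁻⁴
On a pressure surface, geostrophic balance gives V_g = (g/f)|∂Z/∂n|:
V_g = 9.81 × 2.20×10⁻⁴ / 1.43×10⁻⁴ = 15.1 m/s

15 m s⁻¹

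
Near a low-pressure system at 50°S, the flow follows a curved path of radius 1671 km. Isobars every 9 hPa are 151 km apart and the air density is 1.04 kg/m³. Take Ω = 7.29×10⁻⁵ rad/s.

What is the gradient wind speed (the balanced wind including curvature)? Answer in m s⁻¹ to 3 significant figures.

41.9 m s⁻¹

Coriolis parameter at 50°S:
f = 2Ω sin φ = 2 × 7.29×10⁻⁵ × sin 50° = 1.12×10⁻⁴ s⁻¹
Pressure gradient: |∂P/∂n| = 900 Pa / 151000 m = 5.96×10⁻³ Pa/m
Geostrophic speed: V_g = |∂P/∂n|/(fρ) = 5.96×10⁻³/(1.12×10⁻⁴ × 1.04) = 51.3 m/s
Around a low, centrifugal force acts outward with Coriolis, so pressure-gradient force balances both:
(1/ρ)|∂P/∂n| = fV + V²/R  →  V² + fR·V − fR·V_g = 0
With fR = 1.12×10⁻⁴ × 1671×10³ m = 187 m/s:
V = [−fR + √((fR)² + 4 fR V_g)]/2 = [−187 + √(187² + 4×187×51.3)]/2 = 41.9 m/s
Subgeostrophic (V < V_g = 51.3 m/s), as expected around a low.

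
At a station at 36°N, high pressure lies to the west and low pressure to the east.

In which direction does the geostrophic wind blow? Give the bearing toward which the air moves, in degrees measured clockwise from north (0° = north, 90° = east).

180°

The pressure-gradient force points toward the east (bearing 090°).
Geostrophic balance: in the Northern Hemisphere the Coriolis force deflects motion to the right, so the geostrophic wind blows 90° to the right of the pressure-gradient force (low pressure on the left).
Rotating 090° by 90° clockwise gives 180° — the wind blows toward the south.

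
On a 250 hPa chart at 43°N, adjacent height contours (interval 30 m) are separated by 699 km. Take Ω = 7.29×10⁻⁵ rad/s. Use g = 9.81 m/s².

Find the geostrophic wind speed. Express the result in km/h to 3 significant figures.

Coriolis parameter at 43°N:
f = 2Ω sin φ = 2 × 7.29×10⁻⁵ × sin 43° = 9.94×10⁻⁵ s⁻¹
Height gradient: |∂Z/∂n| = 30 m / 699000 m = 4.29×10⁻⁵
On a pressure surface, geostrophic balance gives V_g = (g/f)|∂Z/∂n|:
V_g = 9.81 × 4.29×10⁻⁵ / 9.94×10⁻⁵ = 4.23 m/s
Converting: 4.23 m/s × 3.6 = 15.2 km/h

15.2 km/h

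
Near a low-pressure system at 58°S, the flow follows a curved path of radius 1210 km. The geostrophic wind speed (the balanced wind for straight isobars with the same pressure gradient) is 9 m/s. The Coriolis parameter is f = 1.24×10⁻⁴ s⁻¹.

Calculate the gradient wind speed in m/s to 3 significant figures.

Around a low, centrifugal force acts outward with Coriolis, so pressure-gradient force balances both:
(1/ρ)|∂P/∂n| = fV + V²/R  →  V² + fR·V − fR·V_g = 0
With fR = 1.24×10⁻⁴ × 1210×10³ m = 150 m/s:
V = [−fR + √((fR)² + 4 fR V_g)]/2 = [−150 + √(150² + 4×150×9)]/2 = 8.52 m/s
Subgeostrophic (V < V_g = 9 m/s), as expected around a low.

8.52 m/s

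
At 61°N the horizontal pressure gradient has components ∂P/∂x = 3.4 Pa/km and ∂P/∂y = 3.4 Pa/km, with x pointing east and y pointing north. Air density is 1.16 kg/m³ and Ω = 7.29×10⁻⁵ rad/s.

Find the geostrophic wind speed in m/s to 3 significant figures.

Coriolis parameter at 61°N:
f = 2Ω sin φ = 2 × 7.29×10⁻⁵ × sin 61° = 1.28×10⁻⁴ s⁻¹
Component geostrophic relations (x east, y north):
u_g = −(1/(fρ)) ∂P/∂y,  v_g = (1/(fρ)) ∂P/∂x
u_g = −(3.4×10⁻³)/(1.28×10⁻⁴ × 1.16) = −23.0 m/s;  v_g = (3.4×10⁻³)/(1.28×10⁻⁴ × 1.16) = 23.0 m/s
|V_g| = √(u_g² + v_g²) = 32.5 m/s

32.5 m/s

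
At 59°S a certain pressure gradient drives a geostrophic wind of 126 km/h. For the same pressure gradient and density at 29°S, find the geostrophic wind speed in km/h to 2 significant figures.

With the same pressure gradient and density, V_g ∝ 1/f ∝ 1/sin φ.
V₂ = V₁ · sin φ₁ / sin φ₂ = 126 × sin 59° / sin 29°
V₂ = 126 × 0.8572/0.4848 = 220 km/h

220 km/h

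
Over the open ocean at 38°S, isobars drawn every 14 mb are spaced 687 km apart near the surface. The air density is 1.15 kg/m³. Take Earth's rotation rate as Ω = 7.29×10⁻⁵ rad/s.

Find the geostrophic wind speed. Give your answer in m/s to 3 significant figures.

Coriolis parameter at 38°S:
f = 2Ω sin φ = 2 × 7.29×10⁻⁵ × sin 38° = 8.98×10⁻⁵ s⁻¹
Pressure gradient: |∂P/∂n| = 1400 Pa / 687000 m = 2.04×10⁻³ Pa/m
Geostrophic balance (pressure-gradient force = Coriolis force):
V_g = (1/(fρ)) |∂P/∂n| = 2.04×10⁻³ / (8.98×10⁻⁵ × 1.15) = 19.7 m/s

19.7 m/s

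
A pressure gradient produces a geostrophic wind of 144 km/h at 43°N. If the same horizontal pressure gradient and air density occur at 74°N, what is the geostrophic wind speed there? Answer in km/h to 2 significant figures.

100 km/h

With the same pressure gradient and density, V_g ∝ 1/f ∝ 1/sin φ.
V₂ = V₁ · sin φ₁ / sin φ₂ = 144 × sin 43° / sin 74°
V₂ = 144 × 0.6820/0.9613 = 100 km/h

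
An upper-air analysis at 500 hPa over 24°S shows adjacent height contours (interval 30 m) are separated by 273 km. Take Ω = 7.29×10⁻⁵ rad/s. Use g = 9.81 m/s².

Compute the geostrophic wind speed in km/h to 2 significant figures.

Coriolis parameter at 24°S:
f = 2Ω sin φ = 2 × 7.29×10⁻⁵ × sin 24° = 5.93×10⁻⁵ s⁻¹
Height gradient: |∂Z/∂n| = 30 m / 273000 m = 1.10×10⁻⁴
On a pressure surface, geostrophic balance gives V_g = (g/f)|∂Z/∂n|:
V_g = 9.81 × 1.10×10⁻⁴ / 5.93×10⁻⁵ = 18.2 m/s
Converting: 18.2 m/s × 3.6 = 65 km/h

65 km/h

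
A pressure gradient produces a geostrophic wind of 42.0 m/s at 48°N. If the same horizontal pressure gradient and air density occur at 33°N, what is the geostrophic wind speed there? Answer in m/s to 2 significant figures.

57 m/s

With the same pressure gradient and density, V_g ∝ 1/f ∝ 1/sin φ.
V₂ = V₁ · sin φ₁ / sin φ₂ = 42.0 × sin 48° / sin 33°
V₂ = 42.0 × 0.7431/0.5446 = 57 m/s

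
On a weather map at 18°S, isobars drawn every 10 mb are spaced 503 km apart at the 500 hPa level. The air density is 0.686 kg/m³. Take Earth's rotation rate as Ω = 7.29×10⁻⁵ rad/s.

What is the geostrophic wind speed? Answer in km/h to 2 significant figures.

230 km/h

Coriolis parameter at 18°S:
f = 2Ω sin φ = 2 × 7.29×10⁻⁵ × sin 18° = 4.51×10⁻⁵ s⁻¹
Pressure gradient: |∂P/∂n| = 1000 Pa / 503000 m = 1.99×10⁻³ Pa/m
Geostrophic balance (pressure-gradient force = Coriolis force):
V_g = (1/(fρ)) |∂P/∂n| = 1.99×10⁻³ / (4.51×10⁻⁵ × 0.686) = 64.3 m/s
Converting: 64.3 m/s × 3.6 = 230 km/h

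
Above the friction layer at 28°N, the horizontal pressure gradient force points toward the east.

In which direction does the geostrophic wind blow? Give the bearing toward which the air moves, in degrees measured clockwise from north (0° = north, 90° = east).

180°

The pressure-gradient force points toward the east (bearing 090°).
Geostrophic balance: in the Northern Hemisphere the Coriolis force deflects motion to the right, so the geostrophic wind blows 90° to the right of the pressure-gradient force (low pressure on the left).
Rotating 090° by 90° clockwise gives 180° — the wind blows toward the south.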